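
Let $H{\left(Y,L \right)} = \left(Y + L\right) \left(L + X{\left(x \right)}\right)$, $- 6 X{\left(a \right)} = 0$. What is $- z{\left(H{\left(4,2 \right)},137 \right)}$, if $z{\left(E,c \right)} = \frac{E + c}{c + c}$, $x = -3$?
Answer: $- \frac{149}{274} \approx -0.5438$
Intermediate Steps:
$X{\left(a \right)} = 0$ ($X{\left(a \right)} = \left(- \frac{1}{6}\right) 0 = 0$)
$H{\left(Y,L \right)} = L \left(L + Y\right)$ ($H{\left(Y,L \right)} = \left(Y + L\right) \left(L + 0\right) = \left(L + Y\right) L = L \left(L + Y\right)$)
$z{\left(E,c \right)} = \frac{E + c}{2 c}$
$- z{\left(H{\left(4,2 \right)},137 \right)} = - \frac{2 \left(2 + 4\right) + 137}{2 \cdot 137} = - \frac{2 \cdot 6 + 137}{2 \cdot 137} = - \frac{12 + 137}{2 \cdot 137} = - \frac{149}{2 \cdot 137} = \left(-1\right) \frac{149}{274} = - \frac{149}{274}$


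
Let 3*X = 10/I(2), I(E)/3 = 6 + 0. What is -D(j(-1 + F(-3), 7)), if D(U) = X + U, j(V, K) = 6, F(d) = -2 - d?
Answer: -167/27 ≈ -6.1852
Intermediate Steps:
I(E) = 18 (I(E) = 3*(6 + 0) = 3*6 = 18)
X = 5/27 (X = (10/18)/3 = (10*(1/18))/3 = (⅓)*(5/9) = 5/27 ≈ 0.18519)
D(U) = 5/27 + U
-D(j(-1 + F(-3), 7)) = -(5/27 + 6) = -1*167/27 = -167/27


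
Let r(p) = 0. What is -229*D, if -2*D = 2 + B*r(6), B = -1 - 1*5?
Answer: 229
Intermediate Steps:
B = -6 (B = -1 - 5 = -6)
D = -1 (D = -(2 - 6*0)/2 = -(2 + 0)/2 = -½*2 = -1)
-229*D = -229*(-1) = 229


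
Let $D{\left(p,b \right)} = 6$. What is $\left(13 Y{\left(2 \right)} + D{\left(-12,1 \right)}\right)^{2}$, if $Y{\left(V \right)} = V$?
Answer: $1024$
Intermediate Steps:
$\left(13 Y{\left(2 \right)} + D{\left(-12,1 \right)}\right)^{2} = \left(13 \cdot 2 + 6\right)^{2} = \left(26 + 6\right)^{2} = 32^{2} = 1024$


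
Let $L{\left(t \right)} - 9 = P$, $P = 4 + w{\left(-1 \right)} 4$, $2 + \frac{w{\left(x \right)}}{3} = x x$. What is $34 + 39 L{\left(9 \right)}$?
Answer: $73$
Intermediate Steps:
$w{\left(x \right)} = -6 + 3 x^{2}$ ($w{\left(x \right)} = -6 + 3 x x = -6 + 3 x^{2}$)
$P = -8$ ($P = 4 + \left(-6 + 3 \left(-1\right)^{2}\right) 4 = 4 + \left(-6 + 3 \cdot 1\right) 4 = 4 + \left(-6 + 3\right) 4 = 4 - 12 = -8$)
$L{\left(t \right)} = 1$ ($L{\left(t \right)} = 9 - 8 = 1$)
$34 + 39 L{\left(9 \right)} = 34 + 39 \cdot 1 = 34 + 39 = 73$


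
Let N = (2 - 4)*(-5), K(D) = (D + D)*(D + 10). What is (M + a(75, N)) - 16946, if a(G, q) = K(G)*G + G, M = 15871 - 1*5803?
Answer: 949447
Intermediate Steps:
K(D) = 2*D*(10 + D) (K(D) = (2*D)*(10 + D) = 2*D*(10 + D))
M = 10068 (M = 15871 - 5803 = 10068)
N = 10 (N = -2*(-5) = 10)
a(G, q) = G + 2*G²*(10 + G) (a(G, q) = (2*G*(10 + G))*G + G = 2*G²*(10 + G) + G = G + 2*G²*(10 + G))
(M + a(75, N)) - 16946 = (10068 + 75*(1 + 2*75*(10 + 75))) - 16946 = (10068 + 75*(1 + 2*75*85)) - 16946 = (10068 + 75*(1 + 12750)) - 16946 = (10068 + 75*12751) - 16946 = (10068 + 956325) - 16946 = 966393 - 16946 = 949447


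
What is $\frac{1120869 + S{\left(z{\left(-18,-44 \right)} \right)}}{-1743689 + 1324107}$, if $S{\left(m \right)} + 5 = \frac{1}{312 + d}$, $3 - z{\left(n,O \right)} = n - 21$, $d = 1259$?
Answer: $- \frac{1760877345}{659163322} \approx -2.6714$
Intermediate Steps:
$z{\left(n,O \right)} = 24 - n$ ($z{\left(n,O \right)} = 3 - \left(n - 21\right) = 3 - \left(-21 + n\right) = 24 - n$)
$S{\left(m \right)} = - \frac{7854}{1571}$ ($S{\left(m \right)} = -5 + \frac{1}{312 + 1259} = -5 + \frac{1}{1571} = - \frac{7854}{1571}$)
$\frac{1120869 + S{\left(z{\left(-18,-44 \right)} \right)}}{-1743689 + 1324107} = \frac{1120869 - \frac{7854}{1571}}{-1743689 + 1324107} = \frac{1760877345}{1571 \left(-419582\right)} = \frac{1760877345}{1571} \left(- \frac{1}{419582}\right) = - \frac{1760877345}{659163322}$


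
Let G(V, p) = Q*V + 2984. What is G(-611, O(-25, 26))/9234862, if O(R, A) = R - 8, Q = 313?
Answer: -188259/9234862 ≈ -0.020386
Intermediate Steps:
O(R, A) = -8 + R
G(V, p) = 2984 + 313*V (G(V, p) = 313*V + 2984 = 2984 + 313*V)
G(-611, O(-25, 26))/9234862 = (2984 + 313*(-611))/9234862 = (2984 - 191243)*(1/9234862) = -188259*1/9234862 = -188259/9234862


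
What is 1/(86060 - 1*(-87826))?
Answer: 1/173886 ≈ 5.7509e-6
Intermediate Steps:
1/(86060 - 1*(-87826)) = 1/(86060 + 87826) = 1/173886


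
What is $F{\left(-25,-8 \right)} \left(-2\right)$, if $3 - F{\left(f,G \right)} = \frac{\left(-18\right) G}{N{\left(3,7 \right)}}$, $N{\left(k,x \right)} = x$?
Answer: $\frac{246}{7} \approx 35.143$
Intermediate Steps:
$F{\left(f,G \right)} = 3 + \frac{18 G}{7}$ ($F{\left(f,G \right)} = 3 - \frac{\left(-18\right) G}{7} = 3 - - 18 G \frac{1}{7} = 3 - - \frac{18 G}{7} = 3 + \frac{18 G}{7}$)
$F{\left(-25,-8 \right)} \left(-2\right) = \left(3 + \frac{18}{7} \left(-8\right)\right) \left(-2\right) = \left(3 - \frac{144}{7}\right) \left(-2\right) = \left(- \frac{123}{7}\right) \left(-2\right) = \frac{246}{7}$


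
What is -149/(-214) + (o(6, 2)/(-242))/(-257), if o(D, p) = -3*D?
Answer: 4631527/6654758 ≈ 0.69597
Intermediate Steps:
-149/(-214) + (o(6, 2)/(-242))/(-257) = -149/(-214) + (-3*6/(-242))/(-257) = -149*(-1/214) - 18*(-1/242)*(-1/257) = 149/214 + (9/121)*(-1/257) = 149/214 - 9/31097 = 4631527/6654758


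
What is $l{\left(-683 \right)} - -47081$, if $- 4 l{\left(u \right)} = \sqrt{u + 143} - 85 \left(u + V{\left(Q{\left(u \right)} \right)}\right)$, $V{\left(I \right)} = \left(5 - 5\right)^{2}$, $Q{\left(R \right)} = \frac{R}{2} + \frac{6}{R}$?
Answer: $\frac{130269}{4} - \frac{3 i \sqrt{15}}{2} \approx 32567.0 - 5.8095 i$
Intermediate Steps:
$Q{\left(R \right)} = \frac{R}{2} + \frac{6}{R}$ ($Q{\left(R \right)} = R \frac{1}{2} + \frac{6}{R} = \frac{R}{2} + \frac{6}{R}$)
$V{\left(I \right)} = 0$ ($V{\left(I \right)} = 0^{2} = 0$)
$l{\left(u \right)} = - \frac{\sqrt{143 + u}}{4} + \frac{85 u}{4}$ ($l{\left(u \right)} = - \frac{\sqrt{u + 143} - 85 \left(u + 0\right)}{4} = - \frac{\sqrt{143 + u} - 85 u}{4} = - \frac{\sqrt{143 + u}}{4} + \frac{85 u}{4}$)
$l{\left(-683 \right)} - -47081 = \left(- \frac{\sqrt{143 - 683}}{4} + \frac{85}{4} \left(-683\right)\right) - -47081 = \left(- \frac{\sqrt{-540}}{4} - \frac{58055}{4}\right) + 47081 = \left(- \frac{6 i \sqrt{15}}{4} - \frac{58055}{4}\right) + 47081 = \left(- \frac{3 i \sqrt{15}}{2} - \frac{58055}{4}\right) + 47081 = \left(- \frac{58055}{4} - \frac{3 i \sqrt{15}}{2}\right) + 47081 = \frac{130269}{4} - \frac{3 i \sqrt{15}}{2}$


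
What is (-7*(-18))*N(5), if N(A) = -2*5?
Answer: -1260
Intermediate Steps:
N(A) = -10
(-7*(-18))*N(5) = -7*(-18)*(-10) = 126*(-10) = -1260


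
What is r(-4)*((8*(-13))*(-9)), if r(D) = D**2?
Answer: 14976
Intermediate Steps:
r(-4)*((8*(-13))*(-9)) = (-4)**2*((8*(-13))*(-9)) = 16*(-104*(-9)) = 16*936 = 14976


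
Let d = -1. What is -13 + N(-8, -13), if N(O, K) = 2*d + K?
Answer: -28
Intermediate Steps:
N(O, K) = -2 + K (N(O, K) = 2*(-1) + K = -2 + K)
-13 + N(-8, -13) = -13 + (-2 - 13) = -13 - 15 = -28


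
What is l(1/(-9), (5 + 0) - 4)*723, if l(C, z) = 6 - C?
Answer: 13255/3 ≈ 4418.3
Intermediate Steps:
l(1/(-9), (5 + 0) - 4)*723 = (6 - 1/(-9))*723 = (6 - 1*(-⅑))*723 = (6 + ⅑)*723 = (55/9)*723 = 13255/3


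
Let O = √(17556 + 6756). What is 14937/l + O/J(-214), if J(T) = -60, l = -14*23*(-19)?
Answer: 14937/6118 - √6078/30 ≈ -0.15723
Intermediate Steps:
l = 6118 (l = -322*(-19) = 6118)
O = 2*√6078 (O = √24312 = 2*√6078 ≈ 155.92)
14937/l + O/J(-214) = 14937/6118 + (2*√6078)/(-60) = 14937*(1/6118) + (2*√6078)*(-1/60) = 14937/6118 - √6078/30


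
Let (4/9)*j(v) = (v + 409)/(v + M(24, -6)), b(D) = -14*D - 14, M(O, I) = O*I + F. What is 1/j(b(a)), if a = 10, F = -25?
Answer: -76/135 ≈ -0.56296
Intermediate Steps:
M(O, I) = -25 + I*O (M(O, I) = O*I - 25 = I*O - 25 = -25 + I*O)
b(D) = -14 - 14*D
j(v) = 9*(409 + v)/(4*(-169 + v)) (j(v) = 9*((v + 409)/(v + (-25 - 6*24)))/4 = 9*((409 + v)/(v + (-25 - 144)))/4 = 9*((409 + v)/(v - 169))/4 = 9*((409 + v)/(-169 + v))/4 = 9*(409 + v)/(4*(-169 + v)))
1/j(b(a)) = 1/(9*(409 + (-14 - 14*10))/(4*(-169 + (-14 - 14*10)))) = 1/(9*(409 + (-14 - 140))/(4*(-169 + (-14 - 140)))) = 1/(9*(409 - 154)/(4*(-169 - 154))) = 1/((9/4)*255/(-323)) = 1/((9/4)*(-1/323)*255) = 1/(-135/76) = -76/135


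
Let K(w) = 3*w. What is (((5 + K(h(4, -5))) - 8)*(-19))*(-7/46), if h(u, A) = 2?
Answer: 399/46 ≈ 8.6739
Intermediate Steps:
(((5 + K(h(4, -5))) - 8)*(-19))*(-7/46) = (((5 + 3*2) - 8)*(-19))*(-7/46) = (((5 + 6) - 8)*(-19))*(-7*1/46) = ((11 - 8)*(-19))*(-7/46) = (3*(-19))*(-7/46) = -57*(-7/46) = 399/46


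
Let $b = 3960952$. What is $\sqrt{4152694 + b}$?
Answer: $\sqrt{8113646} \approx 2848.4$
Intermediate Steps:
$\sqrt{4152694 + b} = \sqrt{4152694 + 3960952} = \sqrt{8113646}$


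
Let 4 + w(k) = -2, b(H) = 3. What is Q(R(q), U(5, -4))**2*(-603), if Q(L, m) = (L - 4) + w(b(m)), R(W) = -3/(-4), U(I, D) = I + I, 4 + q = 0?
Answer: -825507/16 ≈ -51594.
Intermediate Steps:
q = -4 (q = -4 + 0 = -4)
U(I, D) = 2*I
w(k) = -6 (w(k) = -4 - 2 = -6)
R(W) = 3/4 (R(W) = -3*(-1/4) = 3/4)
Q(L, m) = -10 + L (Q(L, m) = (L - 4) - 6 = (-4 + L) - 6 = -10 + L)
Q(R(q), U(5, -4))**2*(-603) = (-10 + 3/4)**2*(-603) = (-37/4)**2*(-603) = (1369/16)*(-603) = -825507/16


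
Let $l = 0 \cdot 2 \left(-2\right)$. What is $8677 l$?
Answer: $0$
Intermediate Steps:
$l = 0$ ($l = 0 \left(-2\right) = 0$)
$8677 l = 8677 \cdot 0 = 0$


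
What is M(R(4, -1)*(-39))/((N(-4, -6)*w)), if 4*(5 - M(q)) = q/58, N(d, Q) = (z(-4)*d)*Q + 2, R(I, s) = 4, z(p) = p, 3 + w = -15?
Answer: 7/2088 ≈ 0.0033525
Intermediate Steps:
w = -18 (w = -3 - 15 = -18)
N(d, Q) = 2 - 4*Q*d (N(d, Q) = (-4*d)*Q + 2 = -4*Q*d + 2 = 2 - 4*Q*d)
M(q) = 5 - q/232 (M(q) = 5 - q/(4*58) = 5 - q/232)
M(R(4, -1)*(-39))/((N(-4, -6)*w)) = (5 - (-39)/58)/(((2 - 4*(-6)*(-4))*(-18))) = (5 - 1/232*(-156))/(((2 - 96)*(-18))) = (5 + 39/58)/((-94*(-18))) = (329/58)/1692 = (329/58)*(1/1692) = 7/2088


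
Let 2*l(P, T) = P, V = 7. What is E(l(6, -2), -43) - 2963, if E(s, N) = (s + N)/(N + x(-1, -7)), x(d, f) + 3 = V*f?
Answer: -56289/19 ≈ -2962.6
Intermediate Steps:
l(P, T) = P/2
x(d, f) = -3 + 7*f
E(s, N) = (N + s)/(-52 + N) (E(s, N) = (s + N)/(N + (-3 + 7*(-7))) = (N + s)/(N + (-3 - 49)) = (N + s)/(N - 52) = (N + s)/(-52 + N))
E(l(6, -2), -43) - 2963 = (-43 + (½)*6)/(-52 - 43) - 2963 = (-43 + 3)/(-95) - 2963 = -1/95*(-40) - 2963 = 8/19 - 2963 = -56289/19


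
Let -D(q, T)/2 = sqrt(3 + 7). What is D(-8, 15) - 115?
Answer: -115 - 2*sqrt(10) ≈ -121.32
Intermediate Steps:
D(q, T) = -2*sqrt(10) (D(q, T) = -2*sqrt(3 + 7) = -2*sqrt(10))
D(-8, 15) - 115 = -2*sqrt(10) - 115 = -115 - 2*sqrt(10)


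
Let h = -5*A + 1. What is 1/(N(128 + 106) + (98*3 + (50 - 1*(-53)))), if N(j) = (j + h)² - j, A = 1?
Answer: 1/53063 ≈ 1.8846e-5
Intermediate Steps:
h = -4 (h = -5*1 + 1 = -5 + 1 = -4)
N(j) = (-4 + j)² - j (N(j) = (j - 4)² - j = (-4 + j)² - j)
1/(N(128 + 106) + (98*3 + (50 - 1*(-53)))) = 1/(((-4 + (128 + 106))² - (128 + 106)) + (98*3 + (50 - 1*(-53)))) = 1/(((-4 + 234)² - 1*234) + (294 + (50 + 53))) = 1/((230² - 234) + (294 + 103)) = 1/((52900 - 234) + 397) = 1/(52666 + 397) = 1/53063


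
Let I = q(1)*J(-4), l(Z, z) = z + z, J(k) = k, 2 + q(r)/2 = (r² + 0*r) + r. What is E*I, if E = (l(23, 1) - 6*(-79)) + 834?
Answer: 0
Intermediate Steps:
q(r) = -4 + 2*r + 2*r² (q(r) = -4 + 2*((r² + 0*r) + r) = -4 + 2*((r² + 0) + r) = -4 + 2*(r² + r) = -4 + 2*(r + r²) = -4 + (2*r + 2*r²) = -4 + 2*r + 2*r²)
l(Z, z) = 2*z
I = 0 (I = (-4 + 2*1 + 2*1²)*(-4) = (-4 + 2 + 2*1)*(-4) = (-4 + 2 + 2)*(-4) = 0*(-4) = 0)
E = 1310 (E = (2*1 - 6*(-79)) + 834 = (2 + 474) + 834 = 476 + 834 = 1310)
E*I = 1310*0 = 0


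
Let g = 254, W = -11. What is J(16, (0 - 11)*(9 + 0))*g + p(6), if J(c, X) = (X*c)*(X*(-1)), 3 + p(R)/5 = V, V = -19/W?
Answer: -438143974/11 ≈ -3.9831e+7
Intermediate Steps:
V = 19/11 (V = -19/(-11) = -19*(-1/11) = 19/11 ≈ 1.7273)
p(R) = -70/11 (p(R) = -15 + 5*(19/11) = -15 + 95/11 = -70/11)
J(c, X) = -c*X² (J(c, X) = (X*c)*(-X) = -c*X²)
J(16, (0 - 11)*(9 + 0))*g + p(6) = -1*16*((0 - 11)*(9 + 0))²*254 - 70/11 = -1*16*(-11*9)²*254 - 70/11 = -1*16*(-99)²*254 - 70/11 = -1*16*9801*254 - 70/11 = -156816*254 - 70/11 = -39831264 - 70/11 = -438143974/11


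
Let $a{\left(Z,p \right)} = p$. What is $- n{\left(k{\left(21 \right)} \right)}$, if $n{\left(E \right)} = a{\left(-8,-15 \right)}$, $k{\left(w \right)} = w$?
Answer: $15$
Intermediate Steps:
$n{\left(E \right)} = -15$
$- n{\left(k{\left(21 \right)} \right)} = \left(-1\right) \left(-15\right) = 15$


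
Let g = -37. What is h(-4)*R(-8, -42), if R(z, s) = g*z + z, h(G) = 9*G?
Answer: -10368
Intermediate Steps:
R(z, s) = -36*z (R(z, s) = -37*z + z = -36*z)
h(-4)*R(-8, -42) = (9*(-4))*(-36*(-8)) = -36*288 = -10368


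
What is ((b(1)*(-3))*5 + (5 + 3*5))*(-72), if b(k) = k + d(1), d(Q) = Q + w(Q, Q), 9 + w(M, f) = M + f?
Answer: -6840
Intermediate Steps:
w(M, f) = -9 + M + f (w(M, f) = -9 + (M + f) = -9 + M + f)
d(Q) = -9 + 3*Q (d(Q) = Q + (-9 + Q + Q) = Q + (-9 + 2*Q) = -9 + 3*Q)
b(k) = -6 + k (b(k) = k + (-9 + 3*1) = k + (-9 + 3) = k - 6 = -6 + k)
((b(1)*(-3))*5 + (5 + 3*5))*(-72) = (((-6 + 1)*(-3))*5 + (5 + 3*5))*(-72) = (-5*(-3)*5 + (5 + 15))*(-72) = (15*5 + 20)*(-72) = (75 + 20)*(-72) = 95*(-72) = -6840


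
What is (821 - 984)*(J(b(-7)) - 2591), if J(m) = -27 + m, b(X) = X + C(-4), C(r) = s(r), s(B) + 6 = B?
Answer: 429505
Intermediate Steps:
s(B) = -6 + B
C(r) = -6 + r
b(X) = -10 + X (b(X) = X + (-6 - 4) = X - 10 = -10 + X)
(821 - 984)*(J(b(-7)) - 2591) = (821 - 984)*((-27 + (-10 - 7)) - 2591) = -163*((-27 - 17) - 2591) = -163*(-44 - 2591) = -163*(-2635) = 429505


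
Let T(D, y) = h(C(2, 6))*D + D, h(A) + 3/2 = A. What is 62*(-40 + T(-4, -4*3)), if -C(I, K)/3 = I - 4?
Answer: -3844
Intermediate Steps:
C(I, K) = 12 - 3*I (C(I, K) = -3*(I - 4) = -3*(-4 + I) = 12 - 3*I)
h(A) = -3/2 + A
T(D, y) = 11*D/2 (T(D, y) = (-3/2 + (12 - 3*2))*D + D = (-3/2 + (12 - 6))*D + D = (-3/2 + 6)*D + D = 9*D/2 + D = 11*D/2)
62*(-40 + T(-4, -4*3)) = 62*(-40 + (11/2)*(-4)) = 62*(-40 - 22) = 62*(-62) = -3844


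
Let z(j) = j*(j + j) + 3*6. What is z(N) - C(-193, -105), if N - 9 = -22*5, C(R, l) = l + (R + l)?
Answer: 20823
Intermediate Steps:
C(R, l) = R + 2*l
N = -101 (N = 9 - 22*5 = 9 - 110 = -101)
z(j) = 18 + 2*j**2 (z(j) = j*(2*j) + 18 = 2*j**2 + 18 = 18 + 2*j**2)
z(N) - C(-193, -105) = (18 + 2*(-101)**2) - (-193 + 2*(-105)) = (18 + 2*10201) - (-193 - 210) = (18 + 20402) - 1*(-403) = 20420 + 403 = 20823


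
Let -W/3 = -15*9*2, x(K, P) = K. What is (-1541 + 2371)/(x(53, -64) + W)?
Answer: 830/863 ≈ 0.96176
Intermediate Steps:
W = 810 (W = -3*(-15*9)*2 = -(-405)*2 = -3*(-270) = 810)
(-1541 + 2371)/(x(53, -64) + W) = (-1541 + 2371)/(53 + 810) = 830/863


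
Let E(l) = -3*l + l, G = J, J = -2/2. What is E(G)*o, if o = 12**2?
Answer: 288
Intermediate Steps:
J = -1 (J = -2*1/2 = -1)
G = -1
E(l) = -2*l
o = 144
E(G)*o = -2*(-1)*144 = 2*144 = 288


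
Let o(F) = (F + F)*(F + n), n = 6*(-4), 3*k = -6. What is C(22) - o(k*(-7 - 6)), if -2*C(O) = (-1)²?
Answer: -209/2 ≈ -104.50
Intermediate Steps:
k = -2 (k = (⅓)*(-6) = -2)
C(O) = -½ (C(O) = -½*(-1)² = -½*1 = -½)
n = -24
o(F) = 2*F*(-24 + F) (o(F) = (F + F)*(F - 24) = (2*F)*(-24 + F) = 2*F*(-24 + F))
C(22) - o(k*(-7 - 6)) = -½ - 2*(-2*(-7 - 6))*(-24 - 2*(-7 - 6)) = -½ - 2*(-2*(-13))*(-24 - 2*(-13)) = -½ - 2*26*(-24 + 26) = -½ - 2*26*2 = -½ - 1*104 = -½ - 104 = -209/2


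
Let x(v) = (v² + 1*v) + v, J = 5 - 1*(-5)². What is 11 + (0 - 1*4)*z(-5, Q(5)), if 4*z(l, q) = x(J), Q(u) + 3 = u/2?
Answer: -349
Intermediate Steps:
Q(u) = -3 + u/2
J = -20 (J = 5 - 1*25 = 5 - 25 = -20)
x(v) = v² + 2*v (x(v) = (v² + v) + v = (v + v²) + v = v² + 2*v)
z(l, q) = 90 (z(l, q) = (-20*(2 - 20))/4 = (-20*(-18))/4 = (¼)*360 = 90)
11 + (0 - 1*4)*z(-5, Q(5)) = 11 + (0 - 1*4)*90 = 11 + (0 - 4)*90 = 11 - 4*90 = 11 - 360 = -349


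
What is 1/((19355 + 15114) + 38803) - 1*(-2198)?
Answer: 161051857/73272 ≈ 2198.0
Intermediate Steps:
1/((19355 + 15114) + 38803) - 1*(-2198) = 1/(34469 + 38803) + 2198 = 1/73272 + 2198 = 161051857/73272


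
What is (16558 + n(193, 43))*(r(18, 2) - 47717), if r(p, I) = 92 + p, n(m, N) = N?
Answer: -790323807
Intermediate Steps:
(16558 + n(193, 43))*(r(18, 2) - 47717) = (16558 + 43)*((92 + 18) - 47717) = 16601*(110 - 47717) = 16601*(-47607) = -790323807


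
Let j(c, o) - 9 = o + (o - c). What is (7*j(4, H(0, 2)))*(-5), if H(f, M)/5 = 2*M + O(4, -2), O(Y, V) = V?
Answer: -875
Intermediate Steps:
H(f, M) = -10 + 10*M (H(f, M) = 5*(2*M - 2) = 5*(-2 + 2*M) = -10 + 10*M)
j(c, o) = 9 - c + 2*o (j(c, o) = 9 + (o + (o - c)) = 9 + (-c + 2*o) = 9 - c + 2*o)
(7*j(4, H(0, 2)))*(-5) = (7*(9 - 1*4 + 2*(-10 + 10*2)))*(-5) = (7*(9 - 4 + 2*(-10 + 20)))*(-5) = (7*(9 - 4 + 2*10))*(-5) = (7*(9 - 4 + 20))*(-5) = (7*25)*(-5) = 175*(-5) = -875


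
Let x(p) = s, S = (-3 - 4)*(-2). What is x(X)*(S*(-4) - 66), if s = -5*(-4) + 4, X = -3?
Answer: -2928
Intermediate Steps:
S = 14 (S = -7*(-2) = 14)
s = 24 (s = 20 + 4 = 24)
x(p) = 24
x(X)*(S*(-4) - 66) = 24*(14*(-4) - 66) = 24*(-56 - 66) = 24*(-122) = -2928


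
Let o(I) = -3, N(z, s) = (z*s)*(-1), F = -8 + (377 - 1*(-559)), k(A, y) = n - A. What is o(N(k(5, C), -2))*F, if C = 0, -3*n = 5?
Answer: -2784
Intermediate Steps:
n = -5/3 (n = -⅓*5 = -5/3 ≈ -1.6667)
k(A, y) = -5/3 - A
F = 928 (F = -8 + (377 + 559) = -8 + 936 = 928)
N(z, s) = -s*z (N(z, s) = (s*z)*(-1) = -s*z)
o(N(k(5, C), -2))*F = -3*928 = -2784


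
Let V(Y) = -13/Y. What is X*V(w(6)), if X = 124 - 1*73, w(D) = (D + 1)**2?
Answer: -663/49 ≈ -13.531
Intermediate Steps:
w(D) = (1 + D)**2
X = 51 (X = 124 - 73 = 51)
X*V(w(6)) = 51*(-13/(1 + 6)**2) = 51*(-13/(7**2)) = 51*(-13/49) = -663/49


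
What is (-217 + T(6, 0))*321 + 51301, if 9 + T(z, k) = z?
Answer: -19319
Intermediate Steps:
T(z, k) = -9 + z
(-217 + T(6, 0))*321 + 51301 = (-217 + (-9 + 6))*321 + 51301 = (-217 - 3)*321 + 51301 = -220*321 + 51301 = -70620 + 51301 = -19319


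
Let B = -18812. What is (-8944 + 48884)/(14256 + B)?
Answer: -9985/1139 ≈ -8.7665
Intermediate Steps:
(-8944 + 48884)/(14256 + B) = (-8944 + 48884)/(14256 - 18812) = 39940/(-4556) = 39940*(-1/4556) = -9985/1139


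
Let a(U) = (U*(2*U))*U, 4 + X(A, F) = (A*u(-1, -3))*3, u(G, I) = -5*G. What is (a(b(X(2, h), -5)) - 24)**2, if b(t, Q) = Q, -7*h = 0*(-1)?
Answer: 75076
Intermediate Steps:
h = 0 (h = -0*(-1) = -1/7*0 = 0)
X(A, F) = -4 + 15*A (X(A, F) = -4 + (A*(-5*(-1)))*3 = -4 + (A*5)*3 = -4 + (5*A)*3 = -4 + 15*A)
a(U) = 2*U**3 (a(U) = (2*U**2)*U = 2*U**3)
(a(b(X(2, h), -5)) - 24)**2 = (2*(-5)**3 - 24)**2 = (2*(-125) - 24)**2 = (-250 - 24)**2 = (-274)**2 = 75076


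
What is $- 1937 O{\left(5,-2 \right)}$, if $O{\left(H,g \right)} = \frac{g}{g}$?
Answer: $-1937$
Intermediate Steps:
$O{\left(H,g \right)} = 1$
$- 1937 O{\left(5,-2 \right)} = \left(-1937\right) 1 = -1937$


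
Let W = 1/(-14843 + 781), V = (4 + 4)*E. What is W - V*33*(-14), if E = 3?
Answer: 155919455/14062 ≈ 11088.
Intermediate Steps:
V = 24 (V = (4 + 4)*3 = 8*3 = 24)
W = -1/14062 (W = 1/(-14062) = -1/14062 ≈ -7.1114e-5)
W - V*33*(-14) = -1/14062 - 24*33*(-14) = -1/14062 - 792*(-14) = -1/14062 - 1*(-11088) = -1/14062 + 11088 = 155919455/14062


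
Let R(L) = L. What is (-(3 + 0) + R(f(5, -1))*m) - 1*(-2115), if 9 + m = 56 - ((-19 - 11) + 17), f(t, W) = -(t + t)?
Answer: 1512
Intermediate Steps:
f(t, W) = -2*t
m = 60 (m = -9 + (56 - ((-19 - 11) + 17)) = -9 + (56 - (-30 + 17)) = -9 + (56 - 1*(-13)) = -9 + (56 + 13) = -9 + 69 = 60)
(-(3 + 0) + R(f(5, -1))*m) - 1*(-2115) = (-(3 + 0) - 2*5*60) - 1*(-2115) = (-1*3 - 10*60) + 2115 = (-3 - 600) + 2115 = -603 + 2115 = 1512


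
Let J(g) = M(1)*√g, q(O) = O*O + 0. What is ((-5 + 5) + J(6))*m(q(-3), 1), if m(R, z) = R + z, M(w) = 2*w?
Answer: 20*√6 ≈ 48.990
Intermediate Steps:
q(O) = O² (q(O) = O² + 0 = O²)
J(g) = 2*√g (J(g) = (2*1)*√g = 2*√g)
((-5 + 5) + J(6))*m(q(-3), 1) = ((-5 + 5) + 2*√6)*((-3)² + 1) = (0 + 2*√6)*(9 + 1) = (2*√6)*10 = 20*√6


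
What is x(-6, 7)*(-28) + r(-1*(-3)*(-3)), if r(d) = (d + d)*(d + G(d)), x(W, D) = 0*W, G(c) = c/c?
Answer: 144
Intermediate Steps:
G(c) = 1
x(W, D) = 0
r(d) = 2*d*(1 + d) (r(d) = (d + d)*(d + 1) = (2*d)*(1 + d) = 2*d*(1 + d))
x(-6, 7)*(-28) + r(-1*(-3)*(-3)) = 0*(-28) + 2*(-1*(-3)*(-3))*(1 - 1*(-3)*(-3)) = 0 + 2*(3*(-3))*(1 + 3*(-3)) = 0 + 2*(-9)*(1 - 9) = 0 + 2*(-9)*(-8) = 0 + 144 = 144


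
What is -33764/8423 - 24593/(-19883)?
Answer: -464182773/167474509 ≈ -2.7717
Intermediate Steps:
-33764/8423 - 24593/(-19883) = -33764*1/8423 - 24593*(-1/19883) = -33764/8423 + 24593/19883 = -464182773/167474509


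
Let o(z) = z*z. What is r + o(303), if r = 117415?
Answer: 209224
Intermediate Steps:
o(z) = z²
r + o(303) = 117415 + 303² = 117415 + 91809 = 209224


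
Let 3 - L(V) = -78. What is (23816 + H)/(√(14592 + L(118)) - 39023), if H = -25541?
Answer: 67314675/1522779856 + 1725*√14673/1522779856 ≈ 0.044342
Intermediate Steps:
L(V) = 81 (L(V) = 3 - 1*(-78) = 3 + 78 = 81)
(23816 + H)/(√(14592 + L(118)) - 39023) = (23816 - 25541)/(√(14592 + 81) - 39023) = -1725/(√14673 - 39023) = -1725/(-39023 + √14673)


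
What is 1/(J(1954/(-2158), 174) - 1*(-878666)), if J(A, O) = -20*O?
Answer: 1/875186 ≈ 1.1426e-6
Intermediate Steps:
1/(J(1954/(-2158), 174) - 1*(-878666)) = 1/(-20*174 - 1*(-878666)) = 1/(-3480 + 878666) = 1/875186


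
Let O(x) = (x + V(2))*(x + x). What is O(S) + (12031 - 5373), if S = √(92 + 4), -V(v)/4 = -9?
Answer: 6850 + 288*√6 ≈ 7555.5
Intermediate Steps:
V(v) = 36 (V(v) = -4*(-9) = 36)
S = 4*√6 (S = √96 = 4*√6 ≈ 9.7980)
O(x) = 2*x*(36 + x) (O(x) = (x + 36)*(x + x) = (36 + x)*(2*x) = 2*x*(36 + x))
O(S) + (12031 - 5373) = 2*(4*√6)*(36 + 4*√6) + (12031 - 5373) = 8*√6*(36 + 4*√6) + 6658 = 6658 + 8*√6*(36 + 4*√6)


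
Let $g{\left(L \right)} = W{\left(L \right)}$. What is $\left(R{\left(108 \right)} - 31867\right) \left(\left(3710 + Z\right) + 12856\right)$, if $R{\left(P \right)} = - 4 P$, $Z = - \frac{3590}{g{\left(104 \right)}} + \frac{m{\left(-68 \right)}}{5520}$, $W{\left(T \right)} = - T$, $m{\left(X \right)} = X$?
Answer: $- \frac{4809532561553}{8970} \approx -5.3618 \cdot 10^{8}$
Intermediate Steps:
$g{\left(L \right)} = - L$
$Z = \frac{309527}{8970}$ ($Z = - \frac{3590}{\left(-1\right) 104} - \frac{68}{5520} = - \frac{3590}{-104} - \frac{17}{1380} = \left(-3590\right) \left(- \frac{1}{104}\right) - \frac{17}{1380} = \frac{1795}{52} - \frac{17}{1380} = \frac{309527}{8970} \approx 34.507$)
$\left(R{\left(108 \right)} - 31867\right) \left(\left(3710 + Z\right) + 12856\right) = \left(\left(-4\right) 108 - 31867\right) \left(\left(3710 + \frac{309527}{8970}\right) + 12856\right) = \left(-432 - 31867\right) \left(\frac{33588227}{8970} + 12856\right) = \left(-32299\right) \frac{148906547}{8970} = - \frac{4809532561553}{8970}$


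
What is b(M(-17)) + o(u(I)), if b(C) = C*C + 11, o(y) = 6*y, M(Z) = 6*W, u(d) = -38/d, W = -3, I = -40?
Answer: 3407/10 ≈ 340.70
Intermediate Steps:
M(Z) = -18 (M(Z) = 6*(-3) = -18)
b(C) = 11 + C² (b(C) = C² + 11 = 11 + C²)
b(M(-17)) + o(u(I)) = (11 + (-18)²) + 6*(-38/(-40)) = (11 + 324) + 6*(-38*(-1/40)) = 335 + 6*(19/20) = 335 + 57/10 = 3407/10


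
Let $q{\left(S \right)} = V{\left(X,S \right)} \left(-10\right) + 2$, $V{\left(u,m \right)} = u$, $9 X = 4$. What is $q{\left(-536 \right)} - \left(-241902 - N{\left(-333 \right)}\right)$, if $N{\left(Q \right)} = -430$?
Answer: $\frac{2173226}{9} \approx 2.4147 \cdot 10^{5}$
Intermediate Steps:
$X = \frac{4}{9}$ ($X = \frac{1}{9} \cdot 4 = \frac{4}{9} \approx 0.44444$)
$q{\left(S \right)} = - \frac{22}{9}$ ($q{\left(S \right)} = \frac{4}{9} \left(-10\right) + 2 = - \frac{40}{9} + 2 = - \frac{22}{9}$)
$q{\left(-536 \right)} - \left(-241902 - N{\left(-333 \right)}\right) = - \frac{22}{9} - \left(-241902 - -430\right) = - \frac{22}{9} - \left(-241902 + 430\right) = - \frac{22}{9} - -241472 = - \frac{22}{9} + 241472 = \frac{2173226}{9}$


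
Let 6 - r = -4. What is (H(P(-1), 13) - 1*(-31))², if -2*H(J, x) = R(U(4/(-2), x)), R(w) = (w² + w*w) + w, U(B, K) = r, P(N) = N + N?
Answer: 5476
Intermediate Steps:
P(N) = 2*N
r = 10 (r = 6 - 1*(-4) = 6 + 4 = 10)
U(B, K) = 10
R(w) = w + 2*w² (R(w) = (w² + w²) + w = 2*w² + w = w + 2*w²)
H(J, x) = -105 (H(J, x) = -5*(1 + 2*10) = -5*(1 + 20) = -5*21 = -½*210 = -105)
(H(P(-1), 13) - 1*(-31))² = (-105 - 1*(-31))² = (-105 + 31)² = (-74)² = 5476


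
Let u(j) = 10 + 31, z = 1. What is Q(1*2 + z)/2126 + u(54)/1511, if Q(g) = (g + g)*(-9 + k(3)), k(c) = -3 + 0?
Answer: -10813/1606193 ≈ -0.0067321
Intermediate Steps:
k(c) = -3
u(j) = 41
Q(g) = -24*g (Q(g) = (g + g)*(-9 - 3) = (2*g)*(-12) = -24*g)
Q(1*2 + z)/2126 + u(54)/1511 = -24*(1*2 + 1)/2126 + 41/1511 = -24*(2 + 1)*(1/2126) + 41*(1/1511) = -24*3*(1/2126) + 41/1511 = -72*1/2126 + 41/1511 = -36/1063 + 41/1511 = -10813/1606193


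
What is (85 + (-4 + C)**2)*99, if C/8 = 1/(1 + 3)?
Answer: 8811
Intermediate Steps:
C = 2 (C = 8/(1 + 3) = 8/4 = 8*(1/4) = 2)
(85 + (-4 + C)**2)*99 = (85 + (-4 + 2)**2)*99 = (85 + (-2)**2)*99 = (85 + 4)*99 = 89*99 = 8811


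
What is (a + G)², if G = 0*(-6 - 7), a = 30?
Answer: 900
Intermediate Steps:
G = 0 (G = 0*(-13) = 0)
(a + G)² = (30 + 0)² = 30² = 900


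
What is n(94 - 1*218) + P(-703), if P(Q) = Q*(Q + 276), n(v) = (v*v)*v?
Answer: -1606443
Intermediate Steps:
n(v) = v**3 (n(v) = v**2*v = v**3)
P(Q) = Q*(276 + Q)
n(94 - 1*218) + P(-703) = (94 - 1*218)**3 - 703*(276 - 703) = (94 - 218)**3 - 703*(-427) = (-124)**3 + 300181 = -1906624 + 300181 = -1606443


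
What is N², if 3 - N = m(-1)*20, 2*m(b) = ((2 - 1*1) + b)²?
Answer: 9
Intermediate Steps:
m(b) = (1 + b)²/2 (m(b) = ((2 - 1*1) + b)²/2 = ((2 - 1) + b)²/2 = (1 + b)²/2)
N = 3 (N = 3 - (1 - 1)²/2*20 = 3 - (½)*0²*20 = 3 - (½)*0*20 = 3 - 0*20 = 3 - 1*0 = 3 + 0 = 3)
N² = 3² = 9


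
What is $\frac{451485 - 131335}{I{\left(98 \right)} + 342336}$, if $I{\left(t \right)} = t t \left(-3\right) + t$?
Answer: $\frac{160075}{156811} \approx 1.0208$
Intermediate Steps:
$I{\left(t \right)} = t - 3 t^{2}$ ($I{\left(t \right)} = t^{2} \left(-3\right) + t = - 3 t^{2} + t = t - 3 t^{2}$)
$\frac{451485 - 131335}{I{\left(98 \right)} + 342336} = \frac{451485 - 131335}{98 \left(1 - 294\right) + 342336} = \frac{320150}{98 \left(1 - 294\right) + 342336} = \frac{320150}{98 \left(-293\right) + 342336} = \frac{320150}{-28714 + 342336} = \frac{320150}{313622} = 320150 \cdot \frac{1}{313622} = \frac{160075}{156811}$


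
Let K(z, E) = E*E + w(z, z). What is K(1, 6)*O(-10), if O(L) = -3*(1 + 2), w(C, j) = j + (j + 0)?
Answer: -342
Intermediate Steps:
w(C, j) = 2*j (w(C, j) = j + j = 2*j)
K(z, E) = E² + 2*z (K(z, E) = E*E + 2*z = E² + 2*z)
O(L) = -9 (O(L) = -3*3 = -9)
K(1, 6)*O(-10) = (6² + 2*1)*(-9) = (36 + 2)*(-9) = 38*(-9) = -342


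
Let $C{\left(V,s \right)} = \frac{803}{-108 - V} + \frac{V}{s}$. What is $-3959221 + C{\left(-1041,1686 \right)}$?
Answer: $- \frac{2076001566931}{524346} \approx -3.9592 \cdot 10^{6}$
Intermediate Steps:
$-3959221 + C{\left(-1041,1686 \right)} = -3959221 + \frac{\left(-1041\right)^{2} - 1353858 + 108 \left(-1041\right)}{1686 \left(108 - 1041\right)} = -3959221 + \frac{1083681 - 1353858 - 112428}{1686 \left(-933\right)} = -3959221 + \frac{1}{1686} \left(- \frac{1}{933}\right) \left(-382605\right) = -3959221 + \frac{127535}{524346} = - \frac{2076001566931}{524346}$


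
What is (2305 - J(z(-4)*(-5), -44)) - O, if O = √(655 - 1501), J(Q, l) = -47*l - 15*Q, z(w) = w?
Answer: 537 - 3*I*√94 ≈ 537.0 - 29.086*I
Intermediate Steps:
O = 3*I*√94 (O = √(-846) = 3*I*√94 ≈ 29.086*I)
(2305 - J(z(-4)*(-5), -44)) - O = (2305 - (-47*(-44) - (-60)*(-5))) - 3*I*√94 = (2305 - (2068 - 15*20)) - 3*I*√94 = (2305 - (2068 - 300)) - 3*I*√94 = (2305 - 1*1768) - 3*I*√94 = (2305 - 1768) - 3*I*√94 = 537 - 3*I*√94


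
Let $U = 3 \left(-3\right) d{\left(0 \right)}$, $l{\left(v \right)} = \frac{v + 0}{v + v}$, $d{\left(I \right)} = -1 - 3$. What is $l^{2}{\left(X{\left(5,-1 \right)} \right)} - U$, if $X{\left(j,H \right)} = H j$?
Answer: $- \frac{143}{4} \approx -35.75$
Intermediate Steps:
$d{\left(I \right)} = -4$
$l{\left(v \right)} = \frac{1}{2}$ ($l{\left(v \right)} = \frac{v}{2 v} = v \frac{1}{2 v} = \frac{1}{2}$)
$U = 36$ ($U = 3 \left(-3\right) \left(-4\right) = \left(-9\right) \left(-4\right) = 36$)
$l^{2}{\left(X{\left(5,-1 \right)} \right)} - U = \left(\frac{1}{2}\right)^{2} - 36 = \frac{1}{4} - 36 = - \frac{143}{4}$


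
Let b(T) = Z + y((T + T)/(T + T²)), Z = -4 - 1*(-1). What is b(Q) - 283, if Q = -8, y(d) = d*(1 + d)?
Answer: -14024/49 ≈ -286.20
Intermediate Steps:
Z = -3 (Z = -4 + 1 = -3)
b(T) = -3 + 2*T*(1 + 2*T/(T + T²))/(T + T²) (b(T) = -3 + ((T + T)/(T + T²))*(1 + (T + T)/(T + T²)) = -3 + ((2*T)/(T + T²))*(1 + (2*T)/(T + T²)) = -3 + (2*T/(T + T²))*(1 + 2*T/(T + T²)) = -3 + 2*T*(1 + 2*T/(T + T²))/(T + T²))
b(Q) - 283 = (6 - 3*(1 - 8)² + 2*(-8))/(1 - 8)² - 283 = (6 - 3*(-7)² - 16)/(-7)² - 283 = (6 - 3*49 - 16)/49 - 283 = (6 - 147 - 16)/49 - 283 = (1/49)*(-157) - 283 = -157/49 - 283 = -14024/49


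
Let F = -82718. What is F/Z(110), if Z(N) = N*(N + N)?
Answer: -41359/12100 ≈ -3.4181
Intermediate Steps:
Z(N) = 2*N² (Z(N) = N*(2*N) = 2*N²)
F/Z(110) = -82718/(2*110²) = -82718/(2*12100) = -82718/24200 = -82718*1/24200 = -41359/12100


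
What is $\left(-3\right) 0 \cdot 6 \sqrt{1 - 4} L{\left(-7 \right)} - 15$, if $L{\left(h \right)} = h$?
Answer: $-15$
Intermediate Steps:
$\left(-3\right) 0 \cdot 6 \sqrt{1 - 4} L{\left(-7 \right)} - 15 = \left(-3\right) 0 \cdot 6 \sqrt{1 - 4} \left(-7\right) - 15 = 0 \cdot 6 \sqrt{-3} \left(-7\right) - 15 = 0 i \sqrt{3} \left(-7\right) - 15 = 0 \left(-7\right) - 15 = 0 - 15 = -15$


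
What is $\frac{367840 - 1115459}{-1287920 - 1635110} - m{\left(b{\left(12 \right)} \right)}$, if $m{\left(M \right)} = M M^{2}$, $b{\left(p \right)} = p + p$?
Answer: $- \frac{40407219101}{2923030} \approx -13824.0$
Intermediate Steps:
$b{\left(p \right)} = 2 p$
$m{\left(M \right)} = M^{3}$
$\frac{367840 - 1115459}{-1287920 - 1635110} - m{\left(b{\left(12 \right)} \right)} = \frac{367840 - 1115459}{-1287920 - 1635110} - \left(2 \cdot 12\right)^{3} = - \frac{747619}{-2923030} - 24^{3} = \left(-747619\right) \left(- \frac{1}{2923030}\right) - 13824 = \frac{747619}{2923030} - 13824 = - \frac{40407219101}{2923030}$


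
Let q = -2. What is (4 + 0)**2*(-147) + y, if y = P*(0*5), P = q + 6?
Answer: -2352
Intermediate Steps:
P = 4 (P = -2 + 6 = 4)
y = 0 (y = 4*(0*5) = 4*0 = 0)
(4 + 0)**2*(-147) + y = (4 + 0)**2*(-147) + 0 = 4**2*(-147) + 0 = 16*(-147) + 0 = -2352 + 0 = -2352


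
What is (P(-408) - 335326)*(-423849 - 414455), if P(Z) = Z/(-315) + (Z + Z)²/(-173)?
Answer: 5164864833791168/18165 ≈ 2.8433e+11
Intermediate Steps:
P(Z) = -4*Z²/173 - Z/315 (P(Z) = Z*(-1/315) + (2*Z)²*(-1/173) = -Z/315 + (4*Z²)*(-1/173) = -Z/315 - 4*Z²/173 = -4*Z²/173 - Z/315)
(P(-408) - 335326)*(-423849 - 414455) = (-1/54495*(-408)*(173 + 1260*(-408)) - 335326)*(-423849 - 414455) = (-1/54495*(-408)*(173 - 514080) - 335326)*(-838304) = (-1/54495*(-408)*(-513907) - 335326)*(-838304) = (-69891352/18165 - 335326)*(-838304) = -6161088142/18165*(-838304) = 5164864833791168/18165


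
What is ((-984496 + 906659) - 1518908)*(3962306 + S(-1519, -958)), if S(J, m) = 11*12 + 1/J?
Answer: -9610717653090145/1519 ≈ -6.3270e+12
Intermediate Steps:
S(J, m) = 132 + 1/J
((-984496 + 906659) - 1518908)*(3962306 + S(-1519, -958)) = ((-984496 + 906659) - 1518908)*(3962306 + (132 + 1/(-1519))) = (-77837 - 1518908)*(3962306 + (132 - 1/1519)) = -1596745*(3962306 + 200507/1519) = -1596745*6018943321/1519 = -9610717653090145/1519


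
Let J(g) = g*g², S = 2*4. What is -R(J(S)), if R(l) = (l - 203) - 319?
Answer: 10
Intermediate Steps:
S = 8
J(g) = g³
R(l) = -522 + l (R(l) = (-203 + l) - 319 = -522 + l)
-R(J(S)) = -(-522 + 8³) = -(-522 + 512) = -1*(-10) = 10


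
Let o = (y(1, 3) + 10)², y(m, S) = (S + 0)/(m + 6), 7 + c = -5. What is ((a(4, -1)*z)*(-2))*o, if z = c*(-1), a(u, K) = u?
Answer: -511584/49 ≈ -10440.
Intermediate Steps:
c = -12 (c = -7 - 5 = -12)
y(m, S) = S/(6 + m)
z = 12 (z = -12*(-1) = 12)
o = 5329/49 (o = (3/(6 + 1) + 10)² = (3/7 + 10)² = (73/7)² = 5329/49 ≈ 108.76)
((a(4, -1)*z)*(-2))*o = ((4*12)*(-2))*(5329/49) = (48*(-2))*(5329/49) = -96*5329/49 = -511584/49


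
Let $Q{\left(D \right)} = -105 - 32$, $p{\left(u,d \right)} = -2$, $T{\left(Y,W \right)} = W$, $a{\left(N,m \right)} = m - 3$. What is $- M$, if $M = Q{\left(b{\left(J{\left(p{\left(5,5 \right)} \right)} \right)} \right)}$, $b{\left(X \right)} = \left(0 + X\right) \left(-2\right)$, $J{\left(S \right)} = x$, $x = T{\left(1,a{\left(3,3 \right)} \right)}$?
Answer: $137$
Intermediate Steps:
$a{\left(N,m \right)} = -3 + m$
$x = 0$ ($x = -3 + 3 = 0$)
$J{\left(S \right)} = 0$
$b{\left(X \right)} = - 2 X$ ($b{\left(X \right)} = X \left(-2\right) = - 2 X$)
$Q{\left(D \right)} = -137$ ($Q{\left(D \right)} = -105 - 32 = -137$)
$M = -137$
$- M = \left(-1\right) \left(-137\right) = 137$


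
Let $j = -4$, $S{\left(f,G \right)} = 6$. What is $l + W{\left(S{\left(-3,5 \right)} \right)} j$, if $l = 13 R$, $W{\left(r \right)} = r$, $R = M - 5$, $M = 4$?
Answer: $-37$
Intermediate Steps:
$R = -1$ ($R = 4 - 5 = -1$)
$l = -13$ ($l = 13 \left(-1\right) = -13$)
$l + W{\left(S{\left(-3,5 \right)} \right)} j = -13 + 6 \left(-4\right) = -13 - 24 = -37$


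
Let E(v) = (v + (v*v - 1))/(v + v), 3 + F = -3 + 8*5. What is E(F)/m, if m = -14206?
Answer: -1189/966008 ≈ -0.0012308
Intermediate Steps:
F = 34 (F = -3 + (-3 + 8*5) = -3 + (-3 + 40) = -3 + 37 = 34)
E(v) = (-1 + v + v²)/(2*v) (E(v) = (v + (v² - 1))/((2*v)) = (v + (-1 + v²))*(1/(2*v)) = (-1 + v + v²)*(1/(2*v)) = (-1 + v + v²)/(2*v))
E(F)/m = ((½)*(-1 + 34*(1 + 34))/34)/(-14206) = ((½)*(1/34)*(-1 + 34*35))*(-1/14206) = ((½)*(1/34)*(-1 + 1190))*(-1/14206) = ((½)*(1/34)*1189)*(-1/14206) = (1189/68)*(-1/14206) = -1189/966008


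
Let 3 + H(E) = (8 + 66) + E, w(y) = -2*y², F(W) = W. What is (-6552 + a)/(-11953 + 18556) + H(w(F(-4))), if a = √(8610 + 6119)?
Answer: 83655/2201 + √14729/6603 ≈ 38.026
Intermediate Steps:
a = √14729 ≈ 121.36
H(E) = 71 + E (H(E) = -3 + ((8 + 66) + E) = -3 + (74 + E) = 71 + E)
(-6552 + a)/(-11953 + 18556) + H(w(F(-4))) = (-6552 + √14729)/(-11953 + 18556) + (71 - 2*(-4)²) = (-6552 + √14729)/6603 + (71 - 2*16) = (-6552 + √14729)*(1/6603) + (71 - 32) = (-2184/2201 + √14729/6603) + 39 = 83655/2201 + √14729/6603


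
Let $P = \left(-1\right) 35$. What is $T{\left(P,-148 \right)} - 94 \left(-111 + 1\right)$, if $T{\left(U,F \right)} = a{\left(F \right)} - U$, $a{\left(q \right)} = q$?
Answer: $10227$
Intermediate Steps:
$P = -35$
$T{\left(U,F \right)} = F - U$
$T{\left(P,-148 \right)} - 94 \left(-111 + 1\right) = \left(-148 - -35\right) - 94 \left(-111 + 1\right) = \left(-148 + 35\right) - -10340 = -113 + 10340 = 10227$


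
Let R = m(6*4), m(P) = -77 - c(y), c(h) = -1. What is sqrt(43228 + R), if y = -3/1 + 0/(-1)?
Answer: 4*sqrt(2697) ≈ 207.73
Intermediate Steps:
y = -3 (y = -3*1 + 0*(-1) = -3 + 0 = -3)
m(P) = -76 (m(P) = -77 - 1*(-1) = -77 + 1 = -76)
R = -76
sqrt(43228 + R) = sqrt(43228 - 76) = sqrt(43152) = 4*sqrt(2697)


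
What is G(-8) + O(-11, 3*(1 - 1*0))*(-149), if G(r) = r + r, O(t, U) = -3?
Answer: 431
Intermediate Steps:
G(r) = 2*r
G(-8) + O(-11, 3*(1 - 1*0))*(-149) = 2*(-8) - 3*(-149) = -16 + 447 = 431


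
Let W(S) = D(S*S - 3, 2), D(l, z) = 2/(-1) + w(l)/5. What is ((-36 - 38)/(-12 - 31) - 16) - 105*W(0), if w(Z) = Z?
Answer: 11125/43 ≈ 258.72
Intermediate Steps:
D(l, z) = -2 + l/5 (D(l, z) = 2/(-1) + l/5 = 2*(-1) + l*(1/5) = -2 + l/5)
W(S) = -13/5 + S**2/5 (W(S) = -2 + (S*S - 3)/5 = -2 + (S**2 - 3)/5 = -2 + (-3 + S**2)/5 = -2 + (-3/5 + S**2/5) = -13/5 + S**2/5)
((-36 - 38)/(-12 - 31) - 16) - 105*W(0) = ((-36 - 38)/(-12 - 31) - 16) - 105*(-13/5 + (1/5)*0**2) = (-74/(-43) - 16) - 105*(-13/5 + (1/5)*0) = (-74*(-1/43) - 16) - 105*(-13/5 + 0) = (74/43 - 16) - 105*(-13/5) = -614/43 + 273 = 11125/43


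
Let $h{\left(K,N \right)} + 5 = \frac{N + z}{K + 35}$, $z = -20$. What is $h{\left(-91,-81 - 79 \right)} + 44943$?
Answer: $\frac{629177}{14} \approx 44941.0$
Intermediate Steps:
$h{\left(K,N \right)} = -5 + \frac{-20 + N}{35 + K}$ ($h{\left(K,N \right)} = -5 + \frac{N - 20}{K + 35} = -5 + \frac{-20 + N}{35 + K}$)
$h{\left(-91,-81 - 79 \right)} + 44943 = \frac{-195 - 160 - -455}{35 - 91} + 44943 = \frac{-195 - 160 + 455}{-56} + 44943 = \left(- \frac{1}{56}\right) 100 + 44943 = - \frac{25}{14} + 44943 = \frac{629177}{14}$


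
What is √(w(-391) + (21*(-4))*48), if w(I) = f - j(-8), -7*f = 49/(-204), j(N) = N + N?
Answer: I*√41782107/102 ≈ 63.372*I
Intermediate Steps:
j(N) = 2*N
f = 7/204 (f = -7/(-204) = -7*(-1)/204 = -⅐*(-49/204) = 7/204 ≈ 0.034314)
w(I) = 3271/204 (w(I) = 7/204 - 2*(-8) = 7/204 - 1*(-16) = 7/204 + 16 = 3271/204)
√(w(-391) + (21*(-4))*48) = √(3271/204 + (21*(-4))*48) = √(3271/204 - 84*48) = √(3271/204 - 4032) = √(-819257/204) = I*√41782107/102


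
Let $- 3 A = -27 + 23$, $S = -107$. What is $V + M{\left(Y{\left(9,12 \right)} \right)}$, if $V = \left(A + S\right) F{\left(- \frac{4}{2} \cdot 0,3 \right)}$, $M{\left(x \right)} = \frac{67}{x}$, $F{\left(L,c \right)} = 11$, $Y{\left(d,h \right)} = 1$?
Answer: $- \frac{3286}{3} \approx -1095.3$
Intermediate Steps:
$A = \frac{4}{3}$ ($A = - \frac{-27 + 23}{3} = \left(- \frac{1}{3}\right) \left(-4\right) = \frac{4}{3} \approx 1.3333$)
$V = - \frac{3487}{3}$ ($V = \left(\frac{4}{3} - 107\right) 11 = \left(- \frac{317}{3}\right) 11 = - \frac{3487}{3} \approx -1162.3$)
$V + M{\left(Y{\left(9,12 \right)} \right)} = - \frac{3487}{3} + \frac{67}{1} = - \frac{3487}{3} + 67 \cdot 1 = - \frac{3487}{3} + 67 = - \frac{3286}{3}$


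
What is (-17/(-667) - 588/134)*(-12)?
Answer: 2339508/44689 ≈ 52.351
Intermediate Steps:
(-17/(-667) - 588/134)*(-12) = (-17*(-1/667) - 588*1/134)*(-12) = (17/667 - 294/67)*(-12) = -194959/44689*(-12) = 2339508/44689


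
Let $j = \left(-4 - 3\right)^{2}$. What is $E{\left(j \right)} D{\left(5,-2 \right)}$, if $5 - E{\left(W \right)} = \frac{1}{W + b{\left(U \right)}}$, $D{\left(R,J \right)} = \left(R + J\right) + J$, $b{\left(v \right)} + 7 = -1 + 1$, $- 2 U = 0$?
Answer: $\frac{209}{42} \approx 4.9762$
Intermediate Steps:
$U = 0$ ($U = \left(- \frac{1}{2}\right) 0 = 0$)
$b{\left(v \right)} = -7$ ($b{\left(v \right)} = -7 + \left(-1 + 1\right) = -7 + 0 = -7$)
$D{\left(R,J \right)} = R + 2 J$ ($D{\left(R,J \right)} = \left(J + R\right) + J = R + 2 J$)
$j = 49$ ($j = \left(-7\right)^{2} = 49$)
$E{\left(W \right)} = 5 - \frac{1}{-7 + W}$ ($E{\left(W \right)} = 5 - \frac{1}{W - 7} = 5 - \frac{1}{-7 + W}$)
$E{\left(j \right)} D{\left(5,-2 \right)} = \frac{-36 + 5 \cdot 49}{-7 + 49} \left(5 + 2 \left(-2\right)\right) = \frac{-36 + 245}{42} \left(5 - 4\right) = \frac{1}{42} \cdot 209 \cdot 1 = \frac{209}{42} \cdot 1 = \frac{209}{42}$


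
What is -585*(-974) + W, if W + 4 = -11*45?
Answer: 569291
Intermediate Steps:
W = -499 (W = -4 - 11*45 = -4 - 495 = -499)
-585*(-974) + W = -585*(-974) - 499 = 569790 - 499 = 569291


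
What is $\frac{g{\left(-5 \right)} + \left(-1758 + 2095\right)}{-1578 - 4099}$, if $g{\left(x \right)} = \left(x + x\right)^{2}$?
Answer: $- \frac{437}{5677} \approx -0.076977$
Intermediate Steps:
$g{\left(x \right)} = 4 x^{2}$ ($g{\left(x \right)} = \left(2 x\right)^{2} = 4 x^{2}$)
$\frac{g{\left(-5 \right)} + \left(-1758 + 2095\right)}{-1578 - 4099} = \frac{4 \left(-5\right)^{2} + \left(-1758 + 2095\right)}{-1578 - 4099} = \frac{4 \cdot 25 + 337}{-5677} = \left(100 + 337\right) \left(- \frac{1}{5677}\right) = 437 \left(- \frac{1}{5677}\right) = - \frac{437}{5677}$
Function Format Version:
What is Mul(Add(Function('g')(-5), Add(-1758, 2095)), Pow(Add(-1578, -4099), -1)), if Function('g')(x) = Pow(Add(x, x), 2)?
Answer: Rational(-437, 5677) ≈ -0.076977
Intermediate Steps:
Function('g')(x) = Mul(4, Pow(x, 2)) (Function('g')(x) = Pow(Mul(2, x), 2) = Mul(4, Pow(x, 2)))
Mul(Add(Function('g')(-5), Add(-1758, 2095)), Pow(Add(-1578, -4099), -1)) = Mul(Add(Mul(4, Pow(-5, 2)), Add(-1758, 2095)), Pow(Add(-1578, -4099), -1)) = Mul(Add(Mul(4, 25), 337), Pow(-5677, -1)) = Mul(Add(100, 337), Rational(-1, 5677)) = Mul(437, Rational(-1, 5677)) = Rational(-437, 5677)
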